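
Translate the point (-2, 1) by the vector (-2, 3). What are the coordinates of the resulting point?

Translation by (-2, 3) (homogeneous matrix [[1, 0, -2], [0, 1, 3], [0, 0, 1]]):
x' = -2 + -2 = -4
y' = 1 + 3 = 4
Result: (-4, 4)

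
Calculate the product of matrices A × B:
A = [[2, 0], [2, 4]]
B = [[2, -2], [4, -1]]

Matrix multiplication:
C[0][0] = 2×2 + 0×4 = 4
C[0][1] = 2×-2 + 0×-1 = -4
C[1][0] = 2×2 + 4×4 = 20
C[1][1] = 2×-2 + 4×-1 = -8
Result: [[4, -4], [20, -8]]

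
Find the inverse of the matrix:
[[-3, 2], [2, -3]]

For [[a,b],[c,d]], inverse = (1/det)·[[d,-b],[-c,a]]
det = (-3)(-3) - (2)(2) = 9 - 4 = 5
Inverse = (1/5)·[[-3, -2], [-2, -3]]
= [[-3/5, -2/5], [-2/5, -3/5]]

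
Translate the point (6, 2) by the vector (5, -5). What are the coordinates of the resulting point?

Translation by (5, -5) (homogeneous matrix [[1, 0, 5], [0, 1, -5], [0, 0, 1]]):
x' = 6 + 5 = 11
y' = 2 + -5 = -3
Result: (11, -3)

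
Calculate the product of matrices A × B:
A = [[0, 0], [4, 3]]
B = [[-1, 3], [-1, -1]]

Matrix multiplication:
C[0][0] = 0×-1 + 0×-1 = 0
C[0][1] = 0×3 + 0×-1 = 0
C[1][0] = 4×-1 + 3×-1 = -7
C[1][1] = 4×3 + 3×-1 = 9
Result: [[0, 0], [-7, 9]]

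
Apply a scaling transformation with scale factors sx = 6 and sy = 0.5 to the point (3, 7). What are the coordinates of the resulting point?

Scaling matrix:
[[6, 0], [0, 0.50]]
Result: (3 × 6, 7 × 0.5) = (18, 3.5)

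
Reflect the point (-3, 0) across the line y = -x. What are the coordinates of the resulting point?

Reflection across line y = -x: (-3, 0) → (0, 3)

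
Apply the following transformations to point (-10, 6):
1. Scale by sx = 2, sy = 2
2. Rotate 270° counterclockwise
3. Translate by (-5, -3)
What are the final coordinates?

Step 1: Scale → (-20, 12)
Step 2: Rotate 270° → (12, 20)
Step 3: Translate → (7, 17)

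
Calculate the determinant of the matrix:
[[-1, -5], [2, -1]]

For a 2×2 matrix [[a, b], [c, d]], det = ad - bc
det = (-1)(-1) - (-5)(2) = 1 - -10 = 11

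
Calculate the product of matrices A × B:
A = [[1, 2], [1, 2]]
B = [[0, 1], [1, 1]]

Matrix multiplication:
C[0][0] = 1×0 + 2×1 = 2
C[0][1] = 1×1 + 2×1 = 3
C[1][0] = 1×0 + 2×1 = 2
C[1][1] = 1×1 + 2×1 = 3
Result: [[2, 3], [2, 3]]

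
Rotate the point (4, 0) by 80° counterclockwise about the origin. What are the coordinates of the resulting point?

Rotation matrix for 80°: [[cos 80°, -sin 80°], [sin 80°, cos 80°]] ≈ [[0.173648, -0.984808], [0.984808, 0.173648]]
[[0.173648, -0.984808], [0.984808, 0.173648]] × [4, 0]ᵀ ≈ [0.6946, 3.9392]ᵀ
Result: (0.6946, 3.9392)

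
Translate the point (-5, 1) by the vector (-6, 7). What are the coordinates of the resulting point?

Translation by (-6, 7) (homogeneous matrix [[1, 0, -6], [0, 1, 7], [0, 0, 1]]):
x' = -5 + -6 = -11
y' = 1 + 7 = 8
Result: (-11, 8)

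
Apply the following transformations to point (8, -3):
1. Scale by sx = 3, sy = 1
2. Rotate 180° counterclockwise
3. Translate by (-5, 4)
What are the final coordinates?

Step 1: Scale → (24, -3)
Step 2: Rotate 180° → (-24, 3)
Step 3: Translate → (-29, 7)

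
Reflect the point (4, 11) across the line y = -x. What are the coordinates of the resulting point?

Reflection across line y = -x: (4, 11) → (-11, -4)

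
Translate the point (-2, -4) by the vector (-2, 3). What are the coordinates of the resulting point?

Translation by (-2, 3) (homogeneous matrix [[1, 0, -2], [0, 1, 3], [0, 0, 1]]):
x' = -2 + -2 = -4
y' = -4 + 3 = -1
Result: (-4, -1)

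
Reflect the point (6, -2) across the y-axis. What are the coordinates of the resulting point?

Reflection across y-axis: (6, -2) → (-6, -2)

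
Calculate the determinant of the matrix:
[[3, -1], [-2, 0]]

For a 2×2 matrix [[a, b], [c, d]], det = ad - bc
det = (3)(0) - (-1)(-2) = 0 - 2 = -2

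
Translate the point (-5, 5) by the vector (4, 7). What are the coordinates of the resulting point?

Translation by (4, 7) (homogeneous matrix [[1, 0, 4], [0, 1, 7], [0, 0, 1]]):
x' = -5 + 4 = -1
y' = 5 + 7 = 12
Result: (-1, 12)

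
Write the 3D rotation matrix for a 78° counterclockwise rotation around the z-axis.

Rotation matrix for counterclockwise 78° around z-axis:
cos(78°) = 0.2079, sin(78°) = 0.9781
Result: [[0.2079, -0.9781, 0], [0.9781, 0.2079, 0], [0, 0, 1]]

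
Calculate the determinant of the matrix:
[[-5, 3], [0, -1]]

For a 2×2 matrix [[a, b], [c, d]], det = ad - bc
det = (-5)(-1) - (3)(0) = 5 - 0 = 5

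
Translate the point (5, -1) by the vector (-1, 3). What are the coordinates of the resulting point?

Translation by (-1, 3) (homogeneous matrix [[1, 0, -1], [0, 1, 3], [0, 0, 1]]):
x' = 5 + -1 = 4
y' = -1 + 3 = 2
Result: (4, 2)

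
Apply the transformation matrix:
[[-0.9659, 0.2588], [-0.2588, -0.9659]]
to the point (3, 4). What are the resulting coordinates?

Matrix multiplication:
[[-0.9659, 0.2588], [-0.2588, -0.9659]] × [3, 4]ᵀ
= [(-0.9659)(3) + (0.2588)(4), (-0.2588)(3) + (-0.9659)(4)]ᵀ
= [-1.8625, -4.6400]ᵀ
Result: (-1.8625, -4.6400)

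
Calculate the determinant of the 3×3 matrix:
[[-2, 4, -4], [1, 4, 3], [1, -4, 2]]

Expansion along first row:
det = -2·det([[4,3],[-4,2]]) - 4·det([[1,3],[1,2]]) + -4·det([[1,4],[1,-4]])
    = -2·(4·2 - 3·-4) - 4·(1·2 - 3·1) + -4·(1·-4 - 4·1)
    = -2·20 - 4·-1 + -4·-8
    = -40 + 4 + 32 = -4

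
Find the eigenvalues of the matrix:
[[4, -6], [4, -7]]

Characteristic equation: det(A - λI) = 0
λ² - (trace)λ + (det) = 0
trace = 4 + -7 = -3, det = (4)(-7) - (-6)(4) = -4
λ² - (-3)λ + (-4) = 0
λ = (-3 ± √((-3)² - 4·(-4))) / 2 = (-3 ± √25) / 2
Solving: λ = -4, 1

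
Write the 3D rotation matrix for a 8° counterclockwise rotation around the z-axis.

Rotation matrix for counterclockwise 8° around z-axis:
cos(8°) = 0.9903, sin(8°) = 0.1392
Result: [[0.9903, -0.1392, 0], [0.1392, 0.9903, 0], [0, 0, 1]]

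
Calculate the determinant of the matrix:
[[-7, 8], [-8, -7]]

For a 2×2 matrix [[a, b], [c, d]], det = ad - bc
det = (-7)(-7) - (8)(-8) = 49 - -64 = 113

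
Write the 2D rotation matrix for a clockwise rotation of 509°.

Rotation matrix formula: [[cos θ, -sin θ], [sin θ, cos θ]]
A clockwise rotation by 509° is equivalent to a counterclockwise rotation by -509°.
For θ = -509°:
cos(-509°) = -0.8572
sin(-509°) = -0.5150
Result: [[-0.8572, 0.5150], [-0.5150, -0.8572]]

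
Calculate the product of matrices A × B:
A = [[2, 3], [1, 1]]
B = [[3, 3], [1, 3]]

Matrix multiplication:
C[0][0] = 2×3 + 3×1 = 9
C[0][1] = 2×3 + 3×3 = 15
C[1][0] = 1×3 + 1×1 = 4
C[1][1] = 1×3 + 1×3 = 6
Result: [[9, 15], [4, 6]]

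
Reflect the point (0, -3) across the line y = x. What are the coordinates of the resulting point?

Reflection across line y = x: (0, -3) → (-3, 0)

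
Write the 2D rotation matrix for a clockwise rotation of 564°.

Rotation matrix formula: [[cos θ, -sin θ], [sin θ, cos θ]]
A clockwise rotation by 564° is equivalent to a counterclockwise rotation by -564°.
For θ = -564°:
cos(-564°) = -0.9135
sin(-564°) = 0.4067
Result: [[-0.9135, -0.4067], [0.4067, -0.9135]]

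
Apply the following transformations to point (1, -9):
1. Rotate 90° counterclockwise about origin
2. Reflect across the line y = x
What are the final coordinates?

Step 1: Rotate 90° → (9, 1)
Step 2: Reflect across line y = x → (1, 9)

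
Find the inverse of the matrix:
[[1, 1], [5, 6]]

For [[a,b],[c,d]], inverse = (1/det)·[[d,-b],[-c,a]]
det = (1)(6) - (1)(5) = 6 - 5 = 1
Inverse = [[6, -1], [-5, 1]]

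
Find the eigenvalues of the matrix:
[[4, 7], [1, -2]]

Characteristic equation: det(A - λI) = 0
λ² - (trace)λ + (det) = 0
trace = 4 + -2 = 2, det = (4)(-2) - (7)(1) = -15
λ² - (2)λ + (-15) = 0
λ = (2 ± √((2)² - 4·(-15))) / 2 = (2 ± √64) / 2
Solving: λ = -3, 5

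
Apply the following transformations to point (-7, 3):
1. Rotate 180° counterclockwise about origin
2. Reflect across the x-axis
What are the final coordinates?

Step 1: Rotate 180° → (7, -3)
Step 2: Reflect across x-axis → (7, 3)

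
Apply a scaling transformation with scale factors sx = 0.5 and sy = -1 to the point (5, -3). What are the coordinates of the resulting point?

Scaling matrix:
[[0.50, 0], [0, -1]]
Result: (5 × 0.5, -3 × -1) = (2.5, 3)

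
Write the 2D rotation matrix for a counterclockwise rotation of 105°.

Rotation matrix formula: [[cos θ, -sin θ], [sin θ, cos θ]]
For θ = 105°:
cos(105°) = -0.2588
sin(105°) = 0.9659
Result: [[-0.2588, -0.9659], [0.9659, -0.2588]]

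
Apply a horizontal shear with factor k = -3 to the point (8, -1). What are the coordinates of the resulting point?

Shear matrix for horizontal shear with factor k = -3:
[[1, -3], [0, 1]]
Result: (8, -1) → (11, -1)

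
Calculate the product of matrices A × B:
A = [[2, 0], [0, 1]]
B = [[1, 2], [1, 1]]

Matrix multiplication:
C[0][0] = 2×1 + 0×1 = 2
C[0][1] = 2×2 + 0×1 = 4
C[1][0] = 0×1 + 1×1 = 1
C[1][1] = 0×2 + 1×1 = 1
Result: [[2, 4], [1, 1]]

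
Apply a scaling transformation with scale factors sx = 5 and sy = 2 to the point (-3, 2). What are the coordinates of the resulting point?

Scaling matrix:
[[5, 0], [0, 2]]
Result: (-3 × 5, 2 × 2) = (-15, 4)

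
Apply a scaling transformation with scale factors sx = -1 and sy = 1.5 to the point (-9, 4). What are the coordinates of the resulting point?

Scaling matrix:
[[-1, 0], [0, 1.50]]
Result: (-9 × -1, 4 × 1.5) = (9, 6)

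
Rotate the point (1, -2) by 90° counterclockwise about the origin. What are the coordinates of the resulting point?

Rotation matrix for 90°: [[cos 90°, -sin 90°], [sin 90°, cos 90°]] = [[0, -1], [1, 0]]
[[0, -1], [1, 0]] × [1, -2]ᵀ = [2, 1]ᵀ
Result: (2, 1)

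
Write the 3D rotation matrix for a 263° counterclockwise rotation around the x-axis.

Rotation matrix for counterclockwise 263° around x-axis:
cos(263°) = -0.1219, sin(263°) = -0.9925
Result: [[1, 0, 0], [0, -0.1219, 0.9925], [0, -0.9925, -0.1219]]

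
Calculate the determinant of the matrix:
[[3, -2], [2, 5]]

For a 2×2 matrix [[a, b], [c, d]], det = ad - bc
det = (3)(5) - (-2)(2) = 15 - -4 = 19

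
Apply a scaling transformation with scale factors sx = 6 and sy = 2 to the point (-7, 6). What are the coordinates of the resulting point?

Scaling matrix:
[[6, 0], [0, 2]]
Result: (-7 × 6, 6 × 2) = (-42, 12)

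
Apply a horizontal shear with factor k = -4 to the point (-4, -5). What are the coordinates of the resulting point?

Shear matrix for horizontal shear with factor k = -4:
[[1, -4], [0, 1]]
Result: (-4, -5) → (16, -5)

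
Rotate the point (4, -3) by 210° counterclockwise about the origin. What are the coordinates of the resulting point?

Rotation matrix for 210°: [[cos 210°, -sin 210°], [sin 210°, cos 210°]] ≈ [[-0.866025, 0.500000], [-0.500000, -0.866025]]
[[-0.866025, 0.500000], [-0.500000, -0.866025]] × [4, -3]ᵀ ≈ [-4.9641, 0.5981]ᵀ
Result: (-4.9641, 0.5981)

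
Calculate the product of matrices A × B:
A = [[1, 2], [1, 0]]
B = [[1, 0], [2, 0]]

Matrix multiplication:
C[0][0] = 1×1 + 2×2 = 5
C[0][1] = 1×0 + 2×0 = 0
C[1][0] = 1×1 + 0×2 = 1
C[1][1] = 1×0 + 0×0 = 0
Result: [[5, 0], [1, 0]]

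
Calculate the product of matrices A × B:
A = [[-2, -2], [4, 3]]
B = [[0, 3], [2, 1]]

Matrix multiplication:
C[0][0] = -2×0 + -2×2 = -4
C[0][1] = -2×3 + -2×1 = -8
C[1][0] = 4×0 + 3×2 = 6
C[1][1] = 4×3 + 3×1 = 15
Result: [[-4, -8], [6, 15]]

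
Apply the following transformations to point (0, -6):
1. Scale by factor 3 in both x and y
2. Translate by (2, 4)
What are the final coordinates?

Step 1: Scale (0, -6) by 3 → (0, -18)
Step 2: Translate by (2, 4) → (2, -14)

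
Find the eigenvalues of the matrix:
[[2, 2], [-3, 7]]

Characteristic equation: det(A - λI) = 0
λ² - (trace)λ + (det) = 0
trace = 2 + 7 = 9, det = (2)(7) - (2)(-3) = 20
λ² - (9)λ + (20) = 0
λ = (9 ± √((9)² - 4·(20))) / 2 = (9 ± √1) / 2
Solving: λ = 4, 5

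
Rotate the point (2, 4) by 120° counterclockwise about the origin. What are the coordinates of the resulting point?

Rotation matrix for 120°: [[cos 120°, -sin 120°], [sin 120°, cos 120°]] ≈ [[-0.500000, -0.866025], [0.866025, -0.500000]]
[[-0.500000, -0.866025], [0.866025, -0.500000]] × [2, 4]ᵀ ≈ [-4.4641, -0.2679]ᵀ
Result: (-4.4641, -0.2679)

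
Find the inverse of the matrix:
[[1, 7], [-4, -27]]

For [[a,b],[c,d]], inverse = (1/det)·[[d,-b],[-c,a]]
det = (1)(-27) - (7)(-4) = -27 - -28 = 1
Inverse = [[-27, -7], [4, 1]]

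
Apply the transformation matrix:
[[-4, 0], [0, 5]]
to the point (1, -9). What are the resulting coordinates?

Matrix multiplication:
[[-4, 0], [0, 5]] × [1, -9]ᵀ
= [(-4)(1) + (0)(-9), (0)(1) + (5)(-9)]ᵀ
= [-4, -45]ᵀ
Result: (-4, -45)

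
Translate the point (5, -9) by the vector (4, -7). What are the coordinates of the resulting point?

Translation by (4, -7) (homogeneous matrix [[1, 0, 4], [0, 1, -7], [0, 0, 1]]):
x' = 5 + 4 = 9
y' = -9 + -7 = -16
Result: (9, -16)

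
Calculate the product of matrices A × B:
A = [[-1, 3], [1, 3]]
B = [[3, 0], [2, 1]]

Matrix multiplication:
C[0][0] = -1×3 + 3×2 = 3
C[0][1] = -1×0 + 3×1 = 3
C[1][0] = 1×3 + 3×2 = 9
C[1][1] = 1×0 + 3×1 = 3
Result: [[3, 3], [9, 3]]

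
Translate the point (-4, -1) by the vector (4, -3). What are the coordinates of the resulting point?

Translation by (4, -3) (homogeneous matrix [[1, 0, 4], [0, 1, -3], [0, 0, 1]]):
x' = -4 + 4 = 0
y' = -1 + -3 = -4
Result: (0, -4)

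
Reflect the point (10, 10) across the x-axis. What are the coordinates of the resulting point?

Reflection across x-axis: (10, 10) → (10, -10)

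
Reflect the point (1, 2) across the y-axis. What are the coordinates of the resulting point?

Reflection across y-axis: (1, 2) → (-1, 2)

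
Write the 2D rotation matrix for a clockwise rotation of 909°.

Rotation matrix formula: [[cos θ, -sin θ], [sin θ, cos θ]]
A clockwise rotation by 909° is equivalent to a counterclockwise rotation by -909°.
For θ = -909°:
cos(-909°) = -0.9877
sin(-909°) = 0.1564
Result: [[-0.9877, -0.1564], [0.1564, -0.9877]]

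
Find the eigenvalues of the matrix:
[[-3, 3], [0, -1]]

Characteristic equation: det(A - λI) = 0
λ² - (trace)λ + (det) = 0
trace = -3 + -1 = -4, det = (-3)(-1) - (3)(0) = 3
λ² - (-4)λ + (3) = 0
λ = (-4 ± √((-4)² - 4·(3))) / 2 = (-4 ± √4) / 2
Solving: λ = -3, -1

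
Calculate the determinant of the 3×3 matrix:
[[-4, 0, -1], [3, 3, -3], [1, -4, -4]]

Expansion along first row:
det = -4·det([[3,-3],[-4,-4]]) - 0·det([[3,-3],[1,-4]]) + -1·det([[3,3],[1,-4]])
    = -4·(3·-4 - -3·-4) - 0·(3·-4 - -3·1) + -1·(3·-4 - 3·1)
    = -4·-24 - 0·-9 + -1·-15
    = 96 + 0 + 15 = 111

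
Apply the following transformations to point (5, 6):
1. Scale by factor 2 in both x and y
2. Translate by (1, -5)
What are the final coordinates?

Step 1: Scale (5, 6) by 2 → (10, 12)
Step 2: Translate by (1, -5) → (11, 7)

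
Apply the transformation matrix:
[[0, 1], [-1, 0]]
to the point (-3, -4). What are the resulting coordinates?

Matrix multiplication:
[[0, 1], [-1, 0]] × [-3, -4]ᵀ
= [(0)(-3) + (1)(-4), (-1)(-3) + (0)(-4)]ᵀ
= [-4, 3]ᵀ
Result: (-4, 3)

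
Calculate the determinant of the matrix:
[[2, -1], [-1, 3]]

For a 2×2 matrix [[a, b], [c, d]], det = ad - bc
det = (2)(3) - (-1)(-1) = 6 - 1 = 5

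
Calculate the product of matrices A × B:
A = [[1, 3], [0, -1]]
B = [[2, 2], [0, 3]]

Matrix multiplication:
C[0][0] = 1×2 + 3×0 = 2
C[0][1] = 1×2 + 3×3 = 11
C[1][0] = 0×2 + -1×0 = 0
C[1][1] = 0×2 + -1×3 = -3
Result: [[2, 11], [0, -3]]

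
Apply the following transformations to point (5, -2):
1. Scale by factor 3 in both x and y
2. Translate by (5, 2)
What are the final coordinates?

Step 1: Scale (5, -2) by 3 → (15, -6)
Step 2: Translate by (5, 2) → (20, -4)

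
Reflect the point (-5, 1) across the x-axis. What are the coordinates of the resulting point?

Reflection across x-axis: (-5, 1) → (-5, -1)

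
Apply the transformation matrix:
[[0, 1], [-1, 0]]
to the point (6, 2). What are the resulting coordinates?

Matrix multiplication:
[[0, 1], [-1, 0]] × [6, 2]ᵀ
= [(0)(6) + (1)(2), (-1)(6) + (0)(2)]ᵀ
= [2, -6]ᵀ
Result: (2, -6)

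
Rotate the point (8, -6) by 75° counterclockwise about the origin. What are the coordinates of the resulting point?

Rotation matrix for 75°: [[cos 75°, -sin 75°], [sin 75°, cos 75°]] ≈ [[0.258819, -0.965926], [0.965926, 0.258819]]
[[0.258819, -0.965926], [0.965926, 0.258819]] × [8, -6]ᵀ ≈ [7.8661, 6.1745]ᵀ
Result: (7.8661, 6.1745)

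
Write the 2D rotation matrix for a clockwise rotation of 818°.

Rotation matrix formula: [[cos θ, -sin θ], [sin θ, cos θ]]
A clockwise rotation by 818° is equivalent to a counterclockwise rotation by -818°.
For θ = -818°:
cos(-818°) = -0.1392
sin(-818°) = -0.9903
Result: [[-0.1392, 0.9903], [-0.9903, -0.1392]]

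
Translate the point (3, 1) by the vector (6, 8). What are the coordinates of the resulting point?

Translation by (6, 8) (homogeneous matrix [[1, 0, 6], [0, 1, 8], [0, 0, 1]]):
x' = 3 + 6 = 9
y' = 1 + 8 = 9
Result: (9, 9)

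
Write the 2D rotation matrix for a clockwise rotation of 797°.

Rotation matrix formula: [[cos θ, -sin θ], [sin θ, cos θ]]
A clockwise rotation by 797° is equivalent to a counterclockwise rotation by -797°.
For θ = -797°:
cos(-797°) = 0.2250
sin(-797°) = -0.9744
Result: [[0.2250, 0.9744], [-0.9744, 0.2250]]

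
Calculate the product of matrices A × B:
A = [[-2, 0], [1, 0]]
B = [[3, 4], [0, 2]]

Matrix multiplication:
C[0][0] = -2×3 + 0×0 = -6
C[0][1] = -2×4 + 0×2 = -8
C[1][0] = 1×3 + 0×0 = 3
C[1][1] = 1×4 + 0×2 = 4
Result: [[-6, -8], [3, 4]]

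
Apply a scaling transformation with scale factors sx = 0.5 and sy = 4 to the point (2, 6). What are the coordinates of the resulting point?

Scaling matrix:
[[0.50, 0], [0, 4]]
Result: (2 × 0.5, 6 × 4) = (1, 24)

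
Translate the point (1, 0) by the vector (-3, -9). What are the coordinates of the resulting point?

Translation by (-3, -9) (homogeneous matrix [[1, 0, -3], [0, 1, -9], [0, 0, 1]]):
x' = 1 + -3 = -2
y' = 0 + -9 = -9
Result: (-2, -9)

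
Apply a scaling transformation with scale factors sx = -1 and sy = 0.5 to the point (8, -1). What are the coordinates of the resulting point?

Scaling matrix:
[[-1, 0], [0, 0.50]]
Result: (8 × -1, -1 × 0.5) = (-8, -0.5)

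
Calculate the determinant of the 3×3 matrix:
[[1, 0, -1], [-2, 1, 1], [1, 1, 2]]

Expansion along first row:
det = 1·det([[1,1],[1,2]]) - 0·det([[-2,1],[1,2]]) + -1·det([[-2,1],[1,1]])
    = 1·(1·2 - 1·1) - 0·(-2·2 - 1·1) + -1·(-2·1 - 1·1)
    = 1·1 - 0·-5 + -1·-3
    = 1 + 0 + 3 = 4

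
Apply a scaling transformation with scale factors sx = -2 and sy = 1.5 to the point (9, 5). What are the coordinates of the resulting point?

Scaling matrix:
[[-2, 0], [0, 1.50]]
Result: (9 × -2, 5 × 1.5) = (-18, 7.5)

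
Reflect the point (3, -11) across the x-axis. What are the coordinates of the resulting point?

Reflection across x-axis: (3, -11) → (3, 11)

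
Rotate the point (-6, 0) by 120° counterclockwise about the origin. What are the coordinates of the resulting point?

Rotation matrix for 120°: [[cos 120°, -sin 120°], [sin 120°, cos 120°]] ≈ [[-0.500000, -0.866025], [0.866025, -0.500000]]
[[-0.500000, -0.866025], [0.866025, -0.500000]] × [-6, 0]ᵀ ≈ [3, -5.1962]ᵀ
Result: (3, -5.1962)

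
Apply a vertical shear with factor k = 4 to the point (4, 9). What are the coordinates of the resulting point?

Shear matrix for vertical shear with factor k = 4:
[[1, 0], [4, 1]]
Result: (4, 9) → (4, 25)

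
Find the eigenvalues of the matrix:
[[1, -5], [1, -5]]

Characteristic equation: det(A - λI) = 0
λ² - (trace)λ + (det) = 0
trace = 1 + -5 = -4, det = (1)(-5) - (-5)(1) = 0
λ² - (-4)λ + (0) = 0
λ = (-4 ± √((-4)² - 4·(0))) / 2 = (-4 ± √16) / 2
Solving: λ = -4, 0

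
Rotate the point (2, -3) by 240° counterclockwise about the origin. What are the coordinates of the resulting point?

Rotation matrix for 240°: [[cos 240°, -sin 240°], [sin 240°, cos 240°]] ≈ [[-0.500000, 0.866025], [-0.866025, -0.500000]]
[[-0.500000, 0.866025], [-0.866025, -0.500000]] × [2, -3]ᵀ ≈ [-3.5981, -0.2321]ᵀ
Result: (-3.5981, -0.2321)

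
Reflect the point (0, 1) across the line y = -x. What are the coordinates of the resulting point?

Reflection across line y = -x: (0, 1) → (-1, 0)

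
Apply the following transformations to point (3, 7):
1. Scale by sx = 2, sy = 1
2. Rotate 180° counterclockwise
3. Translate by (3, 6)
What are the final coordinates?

Step 1: Scale → (6, 7)
Step 2: Rotate 180° → (-6, -7)
Step 3: Translate → (-3, -1)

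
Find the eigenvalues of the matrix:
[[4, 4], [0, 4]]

Characteristic equation: det(A - λI) = 0
λ² - (trace)λ + (det) = 0
trace = 4 + 4 = 8, det = (4)(4) - (4)(0) = 16
λ² - (8)λ + (16) = 0
λ = (8 ± √((8)² - 4·(16))) / 2 = (8 ± √0) / 2
Solving: λ = 4, 4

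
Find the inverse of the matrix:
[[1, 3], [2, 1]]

For [[a,b],[c,d]], inverse = (1/det)·[[d,-b],[-c,a]]
det = (1)(1) - (3)(2) = 1 - 6 = -5
Inverse = (1/-5)·[[1, -3], [-2, 1]]
= [[-1/5, 3/5], [2/5, -1/5]]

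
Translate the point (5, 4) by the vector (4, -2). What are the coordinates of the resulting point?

Translation by (4, -2) (homogeneous matrix [[1, 0, 4], [0, 1, -2], [0, 0, 1]]):
x' = 5 + 4 = 9
y' = 4 + -2 = 2
Result: (9, 2)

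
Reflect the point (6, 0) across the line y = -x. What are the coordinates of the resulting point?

Reflection across line y = -x: (6, 0) → (0, -6)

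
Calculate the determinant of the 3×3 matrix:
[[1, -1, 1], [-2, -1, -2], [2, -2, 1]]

Expansion along first row:
det = 1·det([[-1,-2],[-2,1]]) - -1·det([[-2,-2],[2,1]]) + 1·det([[-2,-1],[2,-2]])
    = 1·(-1·1 - -2·-2) - -1·(-2·1 - -2·2) + 1·(-2·-2 - -1·2)
    = 1·-5 - -1·2 + 1·6
    = -5 + 2 + 6 = 3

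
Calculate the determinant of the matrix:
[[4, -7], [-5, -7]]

For a 2×2 matrix [[a, b], [c, d]], det = ad - bc
det = (4)(-7) - (-7)(-5) = -28 - 35 = -63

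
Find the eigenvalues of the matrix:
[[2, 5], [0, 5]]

Characteristic equation: det(A - λI) = 0
λ² - (trace)λ + (det) = 0
trace = 2 + 5 = 7, det = (2)(5) - (5)(0) = 10
λ² - (7)λ + (10) = 0
λ = (7 ± √((7)² - 4·(10))) / 2 = (7 ± √9) / 2
Solving: λ = 2, 5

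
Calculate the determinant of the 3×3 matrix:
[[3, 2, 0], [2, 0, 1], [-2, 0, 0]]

Expansion along first row:
det = 3·det([[0,1],[0,0]]) - 2·det([[2,1],[-2,0]]) + 0·det([[2,0],[-2,0]])
    = 3·(0·0 - 1·0) - 2·(2·0 - 1·-2) + 0·(2·0 - 0·-2)
    = 3·0 - 2·2 + 0·0
    = 0 + -4 + 0 = -4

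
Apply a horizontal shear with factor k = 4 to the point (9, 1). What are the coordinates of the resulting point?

Shear matrix for horizontal shear with factor k = 4:
[[1, 4], [0, 1]]
Result: (9, 1) → (13, 1)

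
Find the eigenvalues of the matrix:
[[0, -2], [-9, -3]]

Characteristic equation: det(A - λI) = 0
λ² - (trace)λ + (det) = 0
trace = 0 + -3 = -3, det = (0)(-3) - (-2)(-9) = -18
λ² - (-3)λ + (-18) = 0
λ = (-3 ± √((-3)² - 4·(-18))) / 2 = (-3 ± √81) / 2
Solving: λ = -6, 3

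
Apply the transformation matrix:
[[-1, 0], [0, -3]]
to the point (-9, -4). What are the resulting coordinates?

Matrix multiplication:
[[-1, 0], [0, -3]] × [-9, -4]ᵀ
= [(-1)(-9) + (0)(-4), (0)(-9) + (-3)(-4)]ᵀ
= [9, 12]ᵀ
Result: (9, 12)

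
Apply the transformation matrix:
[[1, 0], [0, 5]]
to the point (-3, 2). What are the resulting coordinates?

Matrix multiplication:
[[1, 0], [0, 5]] × [-3, 2]ᵀ
= [(1)(-3) + (0)(2), (0)(-3) + (5)(2)]ᵀ
= [-3, 10]ᵀ
Result: (-3, 10)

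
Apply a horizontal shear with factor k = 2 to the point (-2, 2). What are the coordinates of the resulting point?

Shear matrix for horizontal shear with factor k = 2:
[[1, 2], [0, 1]]
Result: (-2, 2) → (2, 2)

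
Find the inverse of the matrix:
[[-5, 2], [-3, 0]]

For [[a,b],[c,d]], inverse = (1/det)·[[d,-b],[-c,a]]
det = (-5)(0) - (2)(-3) = 0 - -6 = 6
Inverse = (1/6)·[[0, -2], [3, -5]]
= [[0, -1/3], [1/2, -5/6]]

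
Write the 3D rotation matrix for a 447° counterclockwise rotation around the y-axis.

Rotation matrix for counterclockwise 447° around y-axis:
cos(447°) = 0.0523, sin(447°) = 0.9986
Result: [[0.0523, 0, 0.9986], [0, 1, 0], [-0.9986, 0, 0.0523]]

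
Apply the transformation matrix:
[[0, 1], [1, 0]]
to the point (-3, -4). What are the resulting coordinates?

Matrix multiplication:
[[0, 1], [1, 0]] × [-3, -4]ᵀ
= [(0)(-3) + (1)(-4), (1)(-3) + (0)(-4)]ᵀ
= [-4, -3]ᵀ
Result: (-4, -3)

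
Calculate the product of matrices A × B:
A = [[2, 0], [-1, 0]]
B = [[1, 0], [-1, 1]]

Matrix multiplication:
C[0][0] = 2×1 + 0×-1 = 2
C[0][1] = 2×0 + 0×1 = 0
C[1][0] = -1×1 + 0×-1 = -1
C[1][1] = -1×0 + 0×1 = 0
Result: [[2, 0], [-1, 0]]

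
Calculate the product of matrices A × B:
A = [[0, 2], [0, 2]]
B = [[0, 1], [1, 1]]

Matrix multiplication:
C[0][0] = 0×0 + 2×1 = 2
C[0][1] = 0×1 + 2×1 = 2
C[1][0] = 0×0 + 2×1 = 2
C[1][1] = 0×1 + 2×1 = 2
Result: [[2, 2], [2, 2]]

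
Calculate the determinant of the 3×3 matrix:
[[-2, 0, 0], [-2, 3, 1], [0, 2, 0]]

Expansion along first row:
det = -2·det([[3,1],[2,0]]) - 0·det([[-2,1],[0,0]]) + 0·det([[-2,3],[0,2]])
    = -2·(3·0 - 1·2) - 0·(-2·0 - 1·0) + 0·(-2·2 - 3·0)
    = -2·-2 - 0·0 + 0·-4
    = 4 + 0 + 0 = 4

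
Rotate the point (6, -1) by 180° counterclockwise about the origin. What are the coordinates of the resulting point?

Rotation matrix for 180°: [[cos 180°, -sin 180°], [sin 180°, cos 180°]] = [[-1, 0], [0, -1]]
[[-1, 0], [0, -1]] × [6, -1]ᵀ = [-6, 1]ᵀ
Result: (-6, 1)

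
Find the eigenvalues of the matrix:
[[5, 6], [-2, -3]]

Characteristic equation: det(A - λI) = 0
λ² - (trace)λ + (det) = 0
trace = 5 + -3 = 2, det = (5)(-3) - (6)(-2) = -3
λ² - (2)λ + (-3) = 0
λ = (2 ± √((2)² - 4·(-3))) / 2 = (2 ± √16) / 2
Solving: λ = -1, 3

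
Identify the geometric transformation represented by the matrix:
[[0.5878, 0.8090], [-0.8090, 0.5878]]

This matrix represents: rotation by 306° counterclockwise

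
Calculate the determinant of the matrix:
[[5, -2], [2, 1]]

For a 2×2 matrix [[a, b], [c, d]], det = ad - bc
det = (5)(1) - (-2)(2) = 5 - -4 = 9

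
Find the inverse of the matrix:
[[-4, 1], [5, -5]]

For [[a,b],[c,d]], inverse = (1/det)·[[d,-b],[-c,a]]
det = (-4)(-5) - (1)(5) = 20 - 5 = 15
Inverse = (1/15)·[[-5, -1], [-5, -4]]
= [[-1/3, -1/15], [-1/3, -4/15]]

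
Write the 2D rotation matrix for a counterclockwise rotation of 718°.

Rotation matrix formula: [[cos θ, -sin θ], [sin θ, cos θ]]
For θ = 718°:
cos(718°) = 0.9994
sin(718°) = -0.0349
Result: [[0.9994, 0.0349], [-0.0349, 0.9994]]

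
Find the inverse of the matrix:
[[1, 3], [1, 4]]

For [[a,b],[c,d]], inverse = (1/det)·[[d,-b],[-c,a]]
det = (1)(4) - (3)(1) = 4 - 3 = 1
Inverse = [[4, -3], [-1, 1]]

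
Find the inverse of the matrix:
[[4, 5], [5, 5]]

For [[a,b],[c,d]], inverse = (1/det)·[[d,-b],[-c,a]]
det = (4)(5) - (5)(5) = 20 - 25 = -5
Inverse = (1/-5)·[[5, -5], [-5, 4]]
= [[-1, 1], [1, -4/5]]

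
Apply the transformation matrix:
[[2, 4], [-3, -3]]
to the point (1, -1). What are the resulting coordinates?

Matrix multiplication:
[[2, 4], [-3, -3]] × [1, -1]ᵀ
= [(2)(1) + (4)(-1), (-3)(1) + (-3)(-1)]ᵀ
= [-2, 0]ᵀ
Result: (-2, 0)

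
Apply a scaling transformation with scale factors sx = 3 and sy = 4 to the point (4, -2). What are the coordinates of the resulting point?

Scaling matrix:
[[3, 0], [0, 4]]
Result: (4 × 3, -2 × 4) = (12, -8)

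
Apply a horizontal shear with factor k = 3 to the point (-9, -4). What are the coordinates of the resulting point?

Shear matrix for horizontal shear with factor k = 3:
[[1, 3], [0, 1]]
Result: (-9, -4) → (-21, -4)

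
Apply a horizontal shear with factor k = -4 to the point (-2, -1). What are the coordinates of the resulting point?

Shear matrix for horizontal shear with factor k = -4:
[[1, -4], [0, 1]]
Result: (-2, -1) → (2, -1)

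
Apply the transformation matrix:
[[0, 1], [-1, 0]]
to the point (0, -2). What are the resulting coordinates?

Matrix multiplication:
[[0, 1], [-1, 0]] × [0, -2]ᵀ
= [(0)(0) + (1)(-2), (-1)(0) + (0)(-2)]ᵀ
= [-2, 0]ᵀ
Result: (-2, 0)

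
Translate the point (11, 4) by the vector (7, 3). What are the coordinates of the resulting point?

Translation by (7, 3) (homogeneous matrix [[1, 0, 7], [0, 1, 3], [0, 0, 1]]):
x' = 11 + 7 = 18
y' = 4 + 3 = 7
Result: (18, 7)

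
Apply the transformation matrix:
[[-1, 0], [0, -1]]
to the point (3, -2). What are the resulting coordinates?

Matrix multiplication:
[[-1, 0], [0, -1]] × [3, -2]ᵀ
= [(-1)(3) + (0)(-2), (0)(3) + (-1)(-2)]ᵀ
= [-3, 2]ᵀ
Result: (-3, 2)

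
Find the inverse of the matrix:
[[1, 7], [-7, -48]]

For [[a,b],[c,d]], inverse = (1/det)·[[d,-b],[-c,a]]
det = (1)(-48) - (7)(-7) = -48 - -49 = 1
Inverse = [[-48, -7], [7, 1]]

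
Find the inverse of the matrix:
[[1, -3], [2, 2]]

For [[a,b],[c,d]], inverse = (1/det)·[[d,-b],[-c,a]]
det = (1)(2) - (-3)(2) = 2 - -6 = 8
Inverse = (1/8)·[[2, 3], [-2, 1]]
= [[1/4, 3/8], [-1/4, 1/8]]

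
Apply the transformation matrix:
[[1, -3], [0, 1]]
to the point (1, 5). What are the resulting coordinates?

Matrix multiplication:
[[1, -3], [0, 1]] × [1, 5]ᵀ
= [(1)(1) + (-3)(5), (0)(1) + (1)(5)]ᵀ
= [-14, 5]ᵀ
Result: (-14, 5)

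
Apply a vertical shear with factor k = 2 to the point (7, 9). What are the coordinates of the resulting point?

Shear matrix for vertical shear with factor k = 2:
[[1, 0], [2, 1]]
Result: (7, 9) → (7, 23)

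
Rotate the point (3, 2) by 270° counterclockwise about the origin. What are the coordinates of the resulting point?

Rotation matrix for 270°: [[cos 270°, -sin 270°], [sin 270°, cos 270°]] = [[0, 1], [-1, 0]]
[[0, 1], [-1, 0]] × [3, 2]ᵀ = [2, -3]ᵀ
Result: (2, -3)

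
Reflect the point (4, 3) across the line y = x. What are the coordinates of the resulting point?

Reflection across line y = x: (4, 3) → (3, 4)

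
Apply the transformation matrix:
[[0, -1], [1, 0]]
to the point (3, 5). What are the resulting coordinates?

Matrix multiplication:
[[0, -1], [1, 0]] × [3, 5]ᵀ
= [(0)(3) + (-1)(5), (1)(3) + (0)(5)]ᵀ
= [-5, 3]ᵀ
Result: (-5, 3)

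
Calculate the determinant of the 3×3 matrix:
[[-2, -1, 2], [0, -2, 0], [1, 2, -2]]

Expansion along first row:
det = -2·det([[-2,0],[2,-2]]) - -1·det([[0,0],[1,-2]]) + 2·det([[0,-2],[1,2]])
    = -2·(-2·-2 - 0·2) - -1·(0·-2 - 0·1) + 2·(0·2 - -2·1)
    = -2·4 - -1·0 + 2·2
    = -8 + 0 + 4 = -4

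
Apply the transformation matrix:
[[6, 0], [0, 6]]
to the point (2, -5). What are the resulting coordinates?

Matrix multiplication:
[[6, 0], [0, 6]] × [2, -5]ᵀ
= [(6)(2) + (0)(-5), (0)(2) + (6)(-5)]ᵀ
= [12, -30]ᵀ
Result: (12, -30)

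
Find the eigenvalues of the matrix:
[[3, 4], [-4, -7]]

Characteristic equation: det(A - λI) = 0
λ² - (trace)λ + (det) = 0
trace = 3 + -7 = -4, det = (3)(-7) - (4)(-4) = -5
λ² - (-4)λ + (-5) = 0
λ = (-4 ± √((-4)² - 4·(-5))) / 2 = (-4 ± √36) / 2
Solving: λ = -5, 1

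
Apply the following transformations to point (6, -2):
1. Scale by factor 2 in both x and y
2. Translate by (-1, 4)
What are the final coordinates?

Step 1: Scale (6, -2) by 2 → (12, -4)
Step 2: Translate by (-1, 4) → (11, 0)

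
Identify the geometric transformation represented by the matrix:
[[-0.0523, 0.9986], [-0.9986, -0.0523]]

This matrix represents: rotation by 267° counterclockwise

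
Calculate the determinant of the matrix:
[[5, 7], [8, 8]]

For a 2×2 matrix [[a, b], [c, d]], det = ad - bc
det = (5)(8) - (7)(8) = 40 - 56 = -16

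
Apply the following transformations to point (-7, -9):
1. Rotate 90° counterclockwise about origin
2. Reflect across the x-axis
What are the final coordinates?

Step 1: Rotate 90° → (9, -7)
Step 2: Reflect across x-axis → (9, 7)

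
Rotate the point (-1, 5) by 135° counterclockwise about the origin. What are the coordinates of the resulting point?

Rotation matrix for 135°: [[cos 135°, -sin 135°], [sin 135°, cos 135°]] ≈ [[-0.707107, -0.707107], [0.707107, -0.707107]]
[[-0.707107, -0.707107], [0.707107, -0.707107]] × [-1, 5]ᵀ ≈ [-2.8284, -4.2426]ᵀ
Result: (-2.8284, -4.2426)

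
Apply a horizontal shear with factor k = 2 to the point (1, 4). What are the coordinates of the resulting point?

Shear matrix for horizontal shear with factor k = 2:
[[1, 2], [0, 1]]
Result: (1, 4) → (9, 4)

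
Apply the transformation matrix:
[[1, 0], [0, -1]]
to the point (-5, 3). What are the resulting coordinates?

Matrix multiplication:
[[1, 0], [0, -1]] × [-5, 3]ᵀ
= [(1)(-5) + (0)(3), (0)(-5) + (-1)(3)]ᵀ
= [-5, -3]ᵀ
Result: (-5, -3)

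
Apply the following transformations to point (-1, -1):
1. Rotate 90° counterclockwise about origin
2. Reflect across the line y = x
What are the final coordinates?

Step 1: Rotate 90° → (1, -1)
Step 2: Reflect across line y = x → (-1, 1)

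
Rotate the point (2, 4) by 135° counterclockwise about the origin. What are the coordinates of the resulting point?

Rotation matrix for 135°: [[cos 135°, -sin 135°], [sin 135°, cos 135°]] ≈ [[-0.707107, -0.707107], [0.707107, -0.707107]]
[[-0.707107, -0.707107], [0.707107, -0.707107]] × [2, 4]ᵀ ≈ [-4.2426, -1.4142]ᵀ
Result: (-4.2426, -1.4142)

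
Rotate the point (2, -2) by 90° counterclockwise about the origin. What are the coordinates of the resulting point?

Rotation matrix for 90°: [[cos 90°, -sin 90°], [sin 90°, cos 90°]] = [[0, -1], [1, 0]]
[[0, -1], [1, 0]] × [2, -2]ᵀ = [2, 2]ᵀ
Result: (2, 2)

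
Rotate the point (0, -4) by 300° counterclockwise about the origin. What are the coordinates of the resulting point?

Rotation matrix for 300°: [[cos 300°, -sin 300°], [sin 300°, cos 300°]] ≈ [[0.500000, 0.866025], [-0.866025, 0.500000]]
[[0.500000, 0.866025], [-0.866025, 0.500000]] × [0, -4]ᵀ ≈ [-3.4641, -2]ᵀ
Result: (-3.4641, -2)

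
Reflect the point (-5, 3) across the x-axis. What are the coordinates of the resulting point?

Reflection across x-axis: (-5, 3) → (-5, -3)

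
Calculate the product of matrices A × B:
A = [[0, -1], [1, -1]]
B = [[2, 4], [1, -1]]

Matrix multiplication:
C[0][0] = 0×2 + -1×1 = -1
C[0][1] = 0×4 + -1×-1 = 1
C[1][0] = 1×2 + -1×1 = 1
C[1][1] = 1×4 + -1×-1 = 5
Result: [[-1, 1], [1, 5]]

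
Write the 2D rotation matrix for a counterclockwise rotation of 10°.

Rotation matrix formula: [[cos θ, -sin θ], [sin θ, cos θ]]
For θ = 10°:
cos(10°) = 0.9848
sin(10°) = 0.1736
Result: [[0.9848, -0.1736], [0.1736, 0.9848]]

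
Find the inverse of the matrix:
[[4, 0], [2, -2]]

For [[a,b],[c,d]], inverse = (1/det)·[[d,-b],[-c,a]]
det = (4)(-2) - (0)(2) = -8 - 0 = -8
Inverse = (1/-8)·[[-2, 0], [-2, 4]]
= [[1/4, 0], [1/4, -1/2]]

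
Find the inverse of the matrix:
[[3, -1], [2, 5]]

For [[a,b],[c,d]], inverse = (1/det)·[[d,-b],[-c,a]]
det = (3)(5) - (-1)(2) = 15 - -2 = 17
Inverse = (1/17)·[[5, 1], [-2, 3]]
= [[5/17, 1/17], [-2/17, 3/17]]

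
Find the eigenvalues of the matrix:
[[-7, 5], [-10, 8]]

Characteristic equation: det(A - λI) = 0
λ² - (trace)λ + (det) = 0
trace = -7 + 8 = 1, det = (-7)(8) - (5)(-10) = -6
λ² - (1)λ + (-6) = 0
λ = (1 ± √((1)² - 4·(-6))) / 2 = (1 ± √25) / 2
Solving: λ = -2, 3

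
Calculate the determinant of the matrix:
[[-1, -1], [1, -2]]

For a 2×2 matrix [[a, b], [c, d]], det = ad - bc
det = (-1)(-2) - (-1)(1) = 2 - -1 = 3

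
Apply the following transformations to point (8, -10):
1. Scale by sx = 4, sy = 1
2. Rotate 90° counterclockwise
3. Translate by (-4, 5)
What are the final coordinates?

Step 1: Scale → (32, -10)
Step 2: Rotate 90° → (10, 32)
Step 3: Translate → (6, 37)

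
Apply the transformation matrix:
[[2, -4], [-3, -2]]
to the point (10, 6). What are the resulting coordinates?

Matrix multiplication:
[[2, -4], [-3, -2]] × [10, 6]ᵀ
= [(2)(10) + (-4)(6), (-3)(10) + (-2)(6)]ᵀ
= [-4, -42]ᵀ
Result: (-4, -42)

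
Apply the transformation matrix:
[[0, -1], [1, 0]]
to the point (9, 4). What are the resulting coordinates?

Matrix multiplication:
[[0, -1], [1, 0]] × [9, 4]ᵀ
= [(0)(9) + (-1)(4), (1)(9) + (0)(4)]ᵀ
= [-4, 9]ᵀ
Result: (-4, 9)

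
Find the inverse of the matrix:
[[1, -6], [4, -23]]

For [[a,b],[c,d]], inverse = (1/det)·[[d,-b],[-c,a]]
det = (1)(-23) - (-6)(4) = -23 - -24 = 1
Inverse = [[-23, 6], [-4, 1]]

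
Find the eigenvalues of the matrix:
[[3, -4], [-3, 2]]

Characteristic equation: det(A - λI) = 0
λ² - (trace)λ + (det) = 0
trace = 3 + 2 = 5, det = (3)(2) - (-4)(-3) = -6
λ² - (5)λ + (-6) = 0
λ = (5 ± √((5)² - 4·(-6))) / 2 = (5 ± √49) / 2
Solving: λ = -1, 6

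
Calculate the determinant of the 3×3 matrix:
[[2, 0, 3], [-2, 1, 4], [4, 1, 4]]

Expansion along first row:
det = 2·det([[1,4],[1,4]]) - 0·det([[-2,4],[4,4]]) + 3·det([[-2,1],[4,1]])
    = 2·(1·4 - 4·1) - 0·(-2·4 - 4·4) + 3·(-2·1 - 1·4)
    = 2·0 - 0·-24 + 3·-6
    = 0 + 0 + -18 = -18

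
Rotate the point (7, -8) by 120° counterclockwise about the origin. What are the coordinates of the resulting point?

Rotation matrix for 120°: [[cos 120°, -sin 120°], [sin 120°, cos 120°]] ≈ [[-0.500000, -0.866025], [0.866025, -0.500000]]
[[-0.500000, -0.866025], [0.866025, -0.500000]] × [7, -8]ᵀ ≈ [3.4282, 10.0622]ᵀ
Result: (3.4282, 10.0622)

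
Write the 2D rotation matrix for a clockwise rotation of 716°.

Rotation matrix formula: [[cos θ, -sin θ], [sin θ, cos θ]]
A clockwise rotation by 716° is equivalent to a counterclockwise rotation by -716°.
For θ = -716°:
cos(-716°) = 0.9976
sin(-716°) = 0.0698
Result: [[0.9976, -0.0698], [0.0698, 0.9976]]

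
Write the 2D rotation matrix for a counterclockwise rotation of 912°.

Rotation matrix formula: [[cos θ, -sin θ], [sin θ, cos θ]]
For θ = 912°:
cos(912°) = -0.9781
sin(912°) = -0.2079
Result: [[-0.9781, 0.2079], [-0.2079, -0.9781]]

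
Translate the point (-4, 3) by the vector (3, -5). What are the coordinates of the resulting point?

Translation by (3, -5) (homogeneous matrix [[1, 0, 3], [0, 1, -5], [0, 0, 1]]):
x' = -4 + 3 = -1
y' = 3 + -5 = -2
Result: (-1, -2)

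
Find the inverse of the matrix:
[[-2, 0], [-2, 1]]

For [[a,b],[c,d]], inverse = (1/det)·[[d,-b],[-c,a]]
det = (-2)(1) - (0)(-2) = -2 - 0 = -2
Inverse = (1/-2)·[[1, 0], [2, -2]]
= [[-1/2, 0], [-1, 1]]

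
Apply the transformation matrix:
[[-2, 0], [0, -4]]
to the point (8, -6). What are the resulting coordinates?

Matrix multiplication:
[[-2, 0], [0, -4]] × [8, -6]ᵀ
= [(-2)(8) + (0)(-6), (0)(8) + (-4)(-6)]ᵀ
= [-16, 24]ᵀ
Result: (-16, 24)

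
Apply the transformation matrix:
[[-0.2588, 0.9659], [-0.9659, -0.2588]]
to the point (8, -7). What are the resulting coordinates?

Matrix multiplication:
[[-0.2588, 0.9659], [-0.9659, -0.2588]] × [8, -7]ᵀ
= [(-0.2588)(8) + (0.9659)(-7), (-0.9659)(8) + (-0.2588)(-7)]ᵀ
= [-8.8317, -5.9156]ᵀ
Result: (-8.8317, -5.9156)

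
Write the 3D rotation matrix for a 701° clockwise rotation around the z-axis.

Rotation matrix for clockwise 701° around z-axis:
A clockwise rotation by 701° is a counterclockwise rotation by -701°.
cos(-701°) = 0.9455, sin(-701°) = 0.3256
Result: [[0.9455, -0.3256, 0], [0.3256, 0.9455, 0], [0, 0, 1]]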